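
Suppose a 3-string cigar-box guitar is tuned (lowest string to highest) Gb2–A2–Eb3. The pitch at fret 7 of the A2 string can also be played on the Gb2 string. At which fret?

10

Fret 7 on A2 is MIDI 45 + 7 = 52 (E3). On the Gb2 string (open MIDI 42), that pitch is 52 − 42 = fret 10.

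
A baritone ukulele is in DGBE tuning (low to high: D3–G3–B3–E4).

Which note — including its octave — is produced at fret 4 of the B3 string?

B3 is MIDI 59. Adding 4 gives 63, which is D♯4.

D♯4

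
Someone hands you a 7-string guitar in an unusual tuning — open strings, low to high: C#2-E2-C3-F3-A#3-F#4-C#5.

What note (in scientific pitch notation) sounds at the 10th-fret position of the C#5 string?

B5

The open C#5 string plus 10 semitones: C#–D–D#–E–…–A–A#–B.
No B→C boundary is crossed, so the octave stays at 5.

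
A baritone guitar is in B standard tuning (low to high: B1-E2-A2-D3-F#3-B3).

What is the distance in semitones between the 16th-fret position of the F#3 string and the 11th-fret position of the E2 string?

19 semitones

F#3 at fret 16 → A#4 (MIDI 70); E2 at fret 11 → D#3 (MIDI 51).
70 − 51 = 19, so the two pitches are 19 semitones apart, with A#4 the higher.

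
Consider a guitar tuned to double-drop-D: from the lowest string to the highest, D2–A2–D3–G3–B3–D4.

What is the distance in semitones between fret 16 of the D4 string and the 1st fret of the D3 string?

27 semitones

D4 at fret 16 → F♯5 (MIDI 78); D3 at fret 1 → D♯3 (MIDI 51).
78 − 51 = 27, so the two pitches are 27 semitones apart, with F♯5 the higher.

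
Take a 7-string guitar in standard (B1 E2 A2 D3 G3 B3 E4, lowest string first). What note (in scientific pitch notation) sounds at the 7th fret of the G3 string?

D4

The open G3 string plus 7 semitones: G–G#–A–A#–B–C–C#–D.
The walk passes from B into C once, so the octave number goes from 3 to 4.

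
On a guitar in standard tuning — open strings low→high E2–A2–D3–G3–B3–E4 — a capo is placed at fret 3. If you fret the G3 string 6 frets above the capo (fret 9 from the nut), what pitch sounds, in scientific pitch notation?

E4

The capo raises the open G3 by 3 semitones to A♯3; fretting 6 more gives G3 + 3 + 6 = G3 + 9 semitones = E4.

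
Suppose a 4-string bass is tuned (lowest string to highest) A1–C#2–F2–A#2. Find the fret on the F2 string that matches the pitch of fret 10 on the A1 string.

2

A1 at fret 10 is A1 + 10 semitones = G2.
The open F2 string is 8 semitones above the open A1, so the same pitch on the F2 string lies at fret 10 − 8 = 2.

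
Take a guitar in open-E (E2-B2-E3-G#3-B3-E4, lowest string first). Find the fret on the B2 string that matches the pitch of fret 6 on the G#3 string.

G#3 at fret 6 is G#3 + 6 semitones = D4.
The open B2 string is 9 semitones below the open G#3, so the same pitch on the B2 string lies at fret 6 + 9 = 15.

15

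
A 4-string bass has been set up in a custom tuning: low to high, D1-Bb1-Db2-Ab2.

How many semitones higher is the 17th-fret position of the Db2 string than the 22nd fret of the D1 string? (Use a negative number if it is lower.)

Db2 at fret 17 → Gb3 (MIDI 54); D1 at fret 22 → C3 (MIDI 48).
54 − 48 = 6, so the two pitches are 6 semitones apart.

6 semitones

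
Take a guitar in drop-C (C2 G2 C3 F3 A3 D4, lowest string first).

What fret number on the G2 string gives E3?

E3 is 9 semitones above the open G2 (G–G#–A–A#–B–C–C#–D–D#–E), so it sits at fret 9.

9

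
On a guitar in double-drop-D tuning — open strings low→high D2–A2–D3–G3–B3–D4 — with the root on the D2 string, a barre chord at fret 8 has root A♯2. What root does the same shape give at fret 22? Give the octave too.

Moving from fret 8 to fret 22 shifts the root by 14 semitones.
A♯2 up 14 semitones is C4.

C4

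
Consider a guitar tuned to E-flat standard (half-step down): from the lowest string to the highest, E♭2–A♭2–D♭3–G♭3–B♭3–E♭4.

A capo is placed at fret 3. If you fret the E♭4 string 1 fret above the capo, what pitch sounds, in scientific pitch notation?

G4

The capo raises the open E♭4 by 3 semitones to G♭4; fretting 1 more gives E♭4 + 3 + 1 = E♭4 + 4 semitones = G4.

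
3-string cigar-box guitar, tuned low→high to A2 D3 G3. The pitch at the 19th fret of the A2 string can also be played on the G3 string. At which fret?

9

A2 at fret 19 is A2 + 19 semitones = E4.
The open G3 string is 10 semitones above the open A2, so the same pitch on the G3 string lies at fret 19 − 10 = 9.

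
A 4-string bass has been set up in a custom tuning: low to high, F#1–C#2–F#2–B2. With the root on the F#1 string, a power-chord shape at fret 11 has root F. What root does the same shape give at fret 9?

Moving from fret 11 to fret 9 shifts the root by -2 semitones.
F down 2 semitones is D#.

D#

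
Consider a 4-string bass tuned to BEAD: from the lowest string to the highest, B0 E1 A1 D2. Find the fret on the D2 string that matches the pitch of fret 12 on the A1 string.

Fret 12 on A1 is MIDI 33 + 12 = 45 (A2). On the D2 string (open MIDI 38), that pitch is 45 − 38 = fret 7.

7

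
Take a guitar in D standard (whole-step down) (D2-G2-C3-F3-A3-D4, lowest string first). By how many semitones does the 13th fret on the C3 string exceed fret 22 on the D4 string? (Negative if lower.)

C3 at fret 13 → C#4 (MIDI 61); D4 at fret 22 → C6 (MIDI 84).
61 − 84 = -23, so the two pitches are 23 semitones apart.

-23 semitones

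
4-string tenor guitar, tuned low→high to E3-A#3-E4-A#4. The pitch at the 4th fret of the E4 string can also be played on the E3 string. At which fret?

E4 at fret 4 is E4 + 4 semitones = G#4.
The open E3 string is 12 semitones below the open E4, so the same pitch on the E3 string lies at fret 4 + 12 = 16.

16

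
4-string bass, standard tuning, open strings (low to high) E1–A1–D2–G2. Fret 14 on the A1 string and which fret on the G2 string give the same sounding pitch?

Fret 14 on A1 is MIDI 33 + 14 = 47 (B2). On the G2 string (open MIDI 43), that pitch is 47 − 43 = fret 4.

4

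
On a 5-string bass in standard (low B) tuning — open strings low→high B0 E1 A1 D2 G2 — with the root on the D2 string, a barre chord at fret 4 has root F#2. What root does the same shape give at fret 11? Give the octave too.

Moving from fret 4 to fret 11 shifts the root by 7 semitones.
F#2 up 7 semitones is C#3.

C#3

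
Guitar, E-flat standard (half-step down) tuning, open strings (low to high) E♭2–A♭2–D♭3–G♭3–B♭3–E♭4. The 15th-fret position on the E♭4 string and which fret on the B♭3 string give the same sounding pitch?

E♭4 at fret 15 is E♭4 + 15 semitones = G♭5.
The open B♭3 string is 5 semitones below the open E♭4, so the same pitch on the B♭3 string lies at fret 15 + 5 = 20.

20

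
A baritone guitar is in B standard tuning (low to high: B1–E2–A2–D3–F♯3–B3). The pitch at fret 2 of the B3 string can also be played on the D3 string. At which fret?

11

B3 at fret 2 is B3 + 2 semitones = C♯4.
The open D3 string is 9 semitones below the open B3, so the same pitch on the D3 string lies at fret 2 + 9 = 11.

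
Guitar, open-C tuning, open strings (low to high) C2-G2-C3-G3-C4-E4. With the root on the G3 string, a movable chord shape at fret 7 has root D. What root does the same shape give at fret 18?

Moving from fret 7 to fret 18 shifts the root by 11 semitones.
D up 11 semitones is C♯.

C♯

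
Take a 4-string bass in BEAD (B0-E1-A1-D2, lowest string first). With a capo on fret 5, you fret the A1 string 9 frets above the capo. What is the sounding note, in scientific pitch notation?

B2

The capo raises the open A1 by 5 semitones to D2; fretting 9 more gives A1 + 5 + 9 = A1 + 14 semitones = B2.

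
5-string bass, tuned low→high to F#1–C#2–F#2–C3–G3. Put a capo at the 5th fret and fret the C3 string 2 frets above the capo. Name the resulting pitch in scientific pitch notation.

G3

The capo raises the open C3 by 5 semitones to F3; fretting 2 more gives C3 + 5 + 2 = C3 + 7 semitones = G3.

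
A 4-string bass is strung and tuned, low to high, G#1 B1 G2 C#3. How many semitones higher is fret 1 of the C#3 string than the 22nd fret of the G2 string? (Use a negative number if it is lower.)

C#3 at fret 1 → D3 (MIDI 50); G2 at fret 22 → F4 (MIDI 65).
50 − 65 = -15, so the two pitches are 15 semitones apart.

-15 semitones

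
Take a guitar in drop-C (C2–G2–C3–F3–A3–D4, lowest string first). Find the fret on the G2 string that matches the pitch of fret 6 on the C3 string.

C3 at fret 6 is C3 + 6 semitones = F♯3.
The open G2 string is 5 semitones below the open C3, so the same pitch on the G2 string lies at fret 6 + 5 = 11.

11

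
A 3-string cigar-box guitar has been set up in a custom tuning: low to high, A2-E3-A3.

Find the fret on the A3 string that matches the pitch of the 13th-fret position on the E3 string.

E3 at fret 13 is E3 + 13 semitones = F4.
The open A3 string is 5 semitones above the open E3, so the same pitch on the A3 string lies at fret 13 − 5 = 8.

8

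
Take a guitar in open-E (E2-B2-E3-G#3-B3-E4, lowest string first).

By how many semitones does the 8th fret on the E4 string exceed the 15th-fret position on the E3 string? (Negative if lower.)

5 semitones

E4 at fret 8 → C5 (MIDI 72); E3 at fret 15 → G4 (MIDI 67).
72 − 67 = 5, so the two pitches are 5 semitones apart.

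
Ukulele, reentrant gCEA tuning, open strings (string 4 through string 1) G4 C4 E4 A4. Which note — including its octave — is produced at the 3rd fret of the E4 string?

G4

Each fret is one semitone, so E4 + 3 = G4.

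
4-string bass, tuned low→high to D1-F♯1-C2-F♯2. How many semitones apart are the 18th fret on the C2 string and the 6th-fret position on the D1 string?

C2 at fret 18 → F♯3 (MIDI 54); D1 at fret 6 → G♯1 (MIDI 32).
54 − 32 = 22, so the two pitches are 22 semitones apart, with F♯3 the higher.

22 semitones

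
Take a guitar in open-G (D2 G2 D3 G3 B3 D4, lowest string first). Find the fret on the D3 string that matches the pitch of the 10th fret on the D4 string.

22

Fret 10 on D4 is MIDI 62 + 10 = 72 (C5). On the D3 string (open MIDI 50), that pitch is 72 − 50 = fret 22.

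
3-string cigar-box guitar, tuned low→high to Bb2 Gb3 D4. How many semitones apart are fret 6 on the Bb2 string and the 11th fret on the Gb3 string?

13 semitones

Bb2 at fret 6 → E3 (MIDI 52); Gb3 at fret 11 → F4 (MIDI 65).
52 − 65 = -13, so the two pitches are 13 semitones apart, with F4 the higher.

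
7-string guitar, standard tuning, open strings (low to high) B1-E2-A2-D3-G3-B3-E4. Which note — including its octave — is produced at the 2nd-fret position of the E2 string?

F#2

Each fret is one semitone, so E2 + 2 = F#2.
(Equivalently spelled Gb2.)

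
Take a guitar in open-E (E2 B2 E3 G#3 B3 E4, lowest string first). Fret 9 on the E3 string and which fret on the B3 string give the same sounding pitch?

2

Fret 9 on E3 is MIDI 52 + 9 = 61 (C#4). On the B3 string (open MIDI 59), that pitch is 61 − 59 = fret 2.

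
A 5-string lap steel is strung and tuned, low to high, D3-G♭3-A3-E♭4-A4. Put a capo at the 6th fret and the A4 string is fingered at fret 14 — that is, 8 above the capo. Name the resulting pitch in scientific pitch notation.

B5

The capo raises the open A4 by 6 semitones to E♭5; fretting 8 more gives A4 + 6 + 8 = A4 + 14 semitones = B5.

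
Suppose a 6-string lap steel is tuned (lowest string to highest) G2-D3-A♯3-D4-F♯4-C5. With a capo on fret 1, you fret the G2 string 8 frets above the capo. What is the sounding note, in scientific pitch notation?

The capo raises the open G2 by 1 semitone to G♯2; fretting 8 more gives G2 + 1 + 8 = G2 + 9 semitones = E3.

E3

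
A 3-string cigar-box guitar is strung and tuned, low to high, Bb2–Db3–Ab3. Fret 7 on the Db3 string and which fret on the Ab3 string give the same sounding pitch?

0

Db3 at fret 7 is Db3 + 7 semitones = Ab3.
The open Ab3 string is 7 semitones above the open Db3, so the same pitch on the Ab3 string lies at fret 7 − 7 = 0.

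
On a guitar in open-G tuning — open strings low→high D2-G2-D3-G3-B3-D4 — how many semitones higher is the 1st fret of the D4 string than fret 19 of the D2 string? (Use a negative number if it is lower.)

6 semitones

D4 at fret 1 → D#4 (MIDI 63); D2 at fret 19 → A3 (MIDI 57).
63 − 57 = 6, so the two pitches are 6 semitones apart.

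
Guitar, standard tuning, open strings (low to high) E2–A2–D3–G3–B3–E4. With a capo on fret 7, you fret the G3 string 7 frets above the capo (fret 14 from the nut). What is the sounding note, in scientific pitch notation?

The capo raises the open G3 by 7 semitones to D4; fretting 7 more gives G3 + 7 + 7 = G3 + 14 semitones = A4.

A4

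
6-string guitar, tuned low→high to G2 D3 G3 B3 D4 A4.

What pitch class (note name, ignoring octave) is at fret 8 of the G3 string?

D♯

Each fret is one semitone, so G3 + 8 = D♯.
(Equivalently spelled E♭.)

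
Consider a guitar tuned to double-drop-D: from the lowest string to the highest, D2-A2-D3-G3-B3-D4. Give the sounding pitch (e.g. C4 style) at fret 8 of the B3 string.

Each fret is one semitone, so B3 + 8 = G4.

G4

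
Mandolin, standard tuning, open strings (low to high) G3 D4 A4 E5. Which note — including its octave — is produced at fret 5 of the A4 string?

The open A4 string plus 5 semitones: A–A#–B–C–C#–D.
The walk passes from B into C once, so the octave number goes from 4 to 5.

D5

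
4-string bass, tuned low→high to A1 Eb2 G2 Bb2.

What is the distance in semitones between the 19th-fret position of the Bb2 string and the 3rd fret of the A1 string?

29 semitones

Bb2 at fret 19 → F4 (MIDI 65); A1 at fret 3 → C2 (MIDI 36).
65 − 36 = 29, so the two pitches are 29 semitones apart, with F4 the higher.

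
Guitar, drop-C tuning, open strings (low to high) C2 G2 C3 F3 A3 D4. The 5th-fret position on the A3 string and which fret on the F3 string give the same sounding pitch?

9

A3 at fret 5 is A3 + 5 semitones = D4.
The open F3 string is 4 semitones below the open A3, so the same pitch on the F3 string lies at fret 5 + 4 = 9.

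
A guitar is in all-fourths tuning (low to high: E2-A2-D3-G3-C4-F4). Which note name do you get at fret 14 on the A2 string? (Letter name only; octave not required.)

The open A2 string plus 14 semitones: A–A#–B–C–…–A–A#–B.

B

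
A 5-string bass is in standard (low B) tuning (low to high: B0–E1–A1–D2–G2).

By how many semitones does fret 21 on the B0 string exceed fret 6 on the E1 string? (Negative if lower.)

B0 at fret 21 → G♯2 (MIDI 44); E1 at fret 6 → A♯1 (MIDI 34).
44 − 34 = 10, so the two pitches are 10 semitones apart.

10 semitones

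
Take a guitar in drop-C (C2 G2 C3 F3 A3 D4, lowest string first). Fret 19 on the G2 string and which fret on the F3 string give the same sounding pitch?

Fret 19 on G2 is MIDI 43 + 19 = 62 (D4). On the F3 string (open MIDI 53), that pitch is 62 − 53 = fret 9.

9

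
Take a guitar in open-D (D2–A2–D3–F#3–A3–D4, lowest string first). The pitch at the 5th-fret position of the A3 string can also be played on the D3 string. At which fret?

12

A3 at fret 5 is A3 + 5 semitones = D4.
The open D3 string is 7 semitones below the open A3, so the same pitch on the D3 string lies at fret 5 + 7 = 12.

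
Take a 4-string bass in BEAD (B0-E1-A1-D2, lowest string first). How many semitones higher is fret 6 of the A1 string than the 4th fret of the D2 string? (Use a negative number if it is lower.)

A1 at fret 6 → D♯2 (MIDI 39); D2 at fret 4 → F♯2 (MIDI 42).
39 − 42 = -3, so the two pitches are 3 semitones apart.

-3 semitones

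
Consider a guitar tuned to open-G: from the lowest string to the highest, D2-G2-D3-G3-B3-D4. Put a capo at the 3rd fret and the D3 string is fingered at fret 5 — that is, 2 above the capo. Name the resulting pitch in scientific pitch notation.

The capo raises the open D3 by 3 semitones to F3; fretting 2 more gives D3 + 3 + 2 = D3 + 5 semitones = G3.

G3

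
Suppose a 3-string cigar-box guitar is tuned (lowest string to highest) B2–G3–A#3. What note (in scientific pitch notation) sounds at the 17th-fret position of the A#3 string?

A#3 is MIDI 58. Adding 17 gives 75, which is D#5.
(Equivalently spelled Eb5.)

D#5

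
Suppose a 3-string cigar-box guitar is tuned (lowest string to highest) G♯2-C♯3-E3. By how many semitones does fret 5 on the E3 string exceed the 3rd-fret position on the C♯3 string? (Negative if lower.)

5 semitones

E3 at fret 5 → A3 (MIDI 57); C♯3 at fret 3 → E3 (MIDI 52).
57 − 52 = 5, so the two pitches are 5 semitones apart.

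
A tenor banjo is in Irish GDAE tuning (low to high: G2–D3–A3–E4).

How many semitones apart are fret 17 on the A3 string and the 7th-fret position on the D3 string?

17 semitones

A3 at fret 17 → D5 (MIDI 74); D3 at fret 7 → A3 (MIDI 57).
74 − 57 = 17, so the two pitches are 17 semitones apart, with D5 the higher.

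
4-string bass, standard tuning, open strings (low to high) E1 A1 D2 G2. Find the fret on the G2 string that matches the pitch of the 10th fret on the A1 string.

A1 at fret 10 is A1 + 10 semitones = G2.
The open G2 string is 10 semitones above the open A1, so the same pitch on the G2 string lies at fret 10 − 10 = 0.

0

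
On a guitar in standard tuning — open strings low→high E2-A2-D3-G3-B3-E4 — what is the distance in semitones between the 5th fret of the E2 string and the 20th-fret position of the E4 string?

39 semitones

E2 at fret 5 → A2 (MIDI 45); E4 at fret 20 → C6 (MIDI 84).
45 − 84 = -39, so the two pitches are 39 semitones apart, with C6 the higher.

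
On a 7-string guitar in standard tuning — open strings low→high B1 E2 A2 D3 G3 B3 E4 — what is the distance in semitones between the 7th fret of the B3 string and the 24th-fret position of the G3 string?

B3 at fret 7 → F#4 (MIDI 66); G3 at fret 24 → G5 (MIDI 79).
66 − 79 = -13, so the two pitches are 13 semitones apart, with G5 the higher.

13 semitones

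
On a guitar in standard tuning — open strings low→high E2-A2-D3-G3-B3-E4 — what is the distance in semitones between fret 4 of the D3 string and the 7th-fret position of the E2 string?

D3 at fret 4 → F#3 (MIDI 54); E2 at fret 7 → B2 (MIDI 47).
54 − 47 = 7, so the two pitches are 7 semitones apart, with F#3 the higher.

7 semitones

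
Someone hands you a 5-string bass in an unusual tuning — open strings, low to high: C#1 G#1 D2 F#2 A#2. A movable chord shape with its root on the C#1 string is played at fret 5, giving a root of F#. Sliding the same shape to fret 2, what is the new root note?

Moving from fret 5 to fret 2 shifts the root by -3 semitones.
F# down 3 semitones is D#.

D#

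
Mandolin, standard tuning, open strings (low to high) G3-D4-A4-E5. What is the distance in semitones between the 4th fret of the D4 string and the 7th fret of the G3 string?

4 semitones

D4 at fret 4 → F#4 (MIDI 66); G3 at fret 7 → D4 (MIDI 62).
66 − 62 = 4, so the two pitches are 4 semitones apart, with F#4 the higher.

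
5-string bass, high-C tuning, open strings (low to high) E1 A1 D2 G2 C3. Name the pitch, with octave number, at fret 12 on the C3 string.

C4

The open C3 string plus 12 semitones: C–C#–D–D#–…–A#–B–C.
The walk passes from B into C once, so the octave number goes from 3 to 4.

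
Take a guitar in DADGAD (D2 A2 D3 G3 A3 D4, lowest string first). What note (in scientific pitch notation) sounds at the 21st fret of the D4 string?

Each fret is one semitone, so D4 + 21 = B5.

B5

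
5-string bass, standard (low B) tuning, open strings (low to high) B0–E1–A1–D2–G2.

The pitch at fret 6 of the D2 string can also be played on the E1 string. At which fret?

16

Fret 6 on D2 is MIDI 38 + 6 = 44 (G#2). On the E1 string (open MIDI 28), that pitch is 44 − 28 = fret 16.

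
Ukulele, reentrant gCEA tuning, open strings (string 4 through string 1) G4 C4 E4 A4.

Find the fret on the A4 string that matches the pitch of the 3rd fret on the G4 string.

Fret 3 on G4 is MIDI 67 + 3 = 70 (A#4). On the A4 string (open MIDI 69), that pitch is 70 − 69 = fret 1.

1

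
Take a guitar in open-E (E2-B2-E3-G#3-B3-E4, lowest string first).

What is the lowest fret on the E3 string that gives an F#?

2

From E3, count semitones up the chromatic scale until reaching F#: E–F–F# — 2 steps.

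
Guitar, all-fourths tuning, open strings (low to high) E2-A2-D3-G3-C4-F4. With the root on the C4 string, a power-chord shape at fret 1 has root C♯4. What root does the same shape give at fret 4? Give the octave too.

E4

Moving from fret 1 to fret 4 shifts the root by 3 semitones.
C♯4 up 3 semitones is E4.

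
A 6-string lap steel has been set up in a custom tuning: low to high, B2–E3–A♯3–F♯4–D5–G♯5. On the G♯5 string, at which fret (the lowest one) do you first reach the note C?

4

From G♯5, count semitones up the chromatic scale until reaching C: G#–A–A#–B–C — 4 steps.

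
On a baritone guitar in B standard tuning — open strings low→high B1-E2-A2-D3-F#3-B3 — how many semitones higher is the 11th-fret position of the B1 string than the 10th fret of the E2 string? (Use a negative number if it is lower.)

-4 semitones

B1 at fret 11 → A#2 (MIDI 46); E2 at fret 10 → D3 (MIDI 50).
46 − 50 = -4, so the two pitches are 4 semitones apart.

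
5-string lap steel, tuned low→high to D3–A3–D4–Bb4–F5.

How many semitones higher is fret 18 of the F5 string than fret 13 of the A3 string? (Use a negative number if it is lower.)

25 semitones

F5 at fret 18 → B6 (MIDI 95); A3 at fret 13 → Bb4 (MIDI 70).
95 − 70 = 25, so the two pitches are 25 semitones apart.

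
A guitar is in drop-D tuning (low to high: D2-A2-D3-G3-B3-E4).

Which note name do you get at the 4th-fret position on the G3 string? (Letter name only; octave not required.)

B

Each fret is one semitone, so G3 + 4 = B.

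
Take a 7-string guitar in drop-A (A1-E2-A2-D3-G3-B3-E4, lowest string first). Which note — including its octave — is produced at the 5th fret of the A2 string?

The open A2 string plus 5 semitones: A–A#–B–C–C#–D.
The walk passes from B into C once, so the octave number goes from 2 to 3.

D3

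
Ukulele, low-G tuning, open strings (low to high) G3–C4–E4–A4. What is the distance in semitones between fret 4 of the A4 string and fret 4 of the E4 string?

A4 at fret 4 → C#5 (MIDI 73); E4 at fret 4 → G#4 (MIDI 68).
73 − 68 = 5, so the two pitches are 5 semitones apart, with C#5 the higher.

5 semitones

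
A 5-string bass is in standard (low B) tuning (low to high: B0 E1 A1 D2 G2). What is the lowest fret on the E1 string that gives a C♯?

From E1, count semitones up the chromatic scale until reaching C♯: E–F–F#–G–G#–A–A#–B–C–C# — 9 steps.

9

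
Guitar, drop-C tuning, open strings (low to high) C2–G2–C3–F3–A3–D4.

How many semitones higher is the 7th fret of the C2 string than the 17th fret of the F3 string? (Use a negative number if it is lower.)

-27 semitones

C2 at fret 7 → G2 (MIDI 43); F3 at fret 17 → A#4 (MIDI 70).
43 − 70 = -27, so the two pitches are 27 semitones apart.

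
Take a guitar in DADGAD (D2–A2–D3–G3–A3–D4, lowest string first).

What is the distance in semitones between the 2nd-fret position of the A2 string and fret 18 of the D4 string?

A2 at fret 2 → B2 (MIDI 47); D4 at fret 18 → G#5 (MIDI 80).
47 − 80 = -33, so the two pitches are 33 semitones apart, with G#5 the higher.

33 semitones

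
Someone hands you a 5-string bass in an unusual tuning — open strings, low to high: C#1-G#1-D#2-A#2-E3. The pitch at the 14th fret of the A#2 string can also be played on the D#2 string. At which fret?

Fret 14 on A#2 is MIDI 46 + 14 = 60 (C4). On the D#2 string (open MIDI 39), that pitch is 60 − 39 = fret 21.

21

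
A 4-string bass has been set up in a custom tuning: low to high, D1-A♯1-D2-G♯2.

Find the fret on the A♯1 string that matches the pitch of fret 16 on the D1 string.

8

D1 at fret 16 is D1 + 16 semitones = F♯2.
The open A♯1 string is 8 semitones above the open D1, so the same pitch on the A♯1 string lies at fret 16 − 8 = 8.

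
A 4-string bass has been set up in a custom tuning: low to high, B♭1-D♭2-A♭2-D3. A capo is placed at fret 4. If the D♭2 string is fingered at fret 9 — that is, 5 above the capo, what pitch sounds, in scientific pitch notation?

The capo raises the open D♭2 by 4 semitones to F2; fretting 5 more gives D♭2 + 4 + 5 = D♭2 + 9 semitones = B♭2.

B♭2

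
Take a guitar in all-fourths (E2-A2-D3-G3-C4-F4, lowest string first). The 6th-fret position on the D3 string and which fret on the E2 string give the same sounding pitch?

16

Fret 6 on D3 is MIDI 50 + 6 = 56 (G#3). On the E2 string (open MIDI 40), that pitch is 56 − 40 = fret 16.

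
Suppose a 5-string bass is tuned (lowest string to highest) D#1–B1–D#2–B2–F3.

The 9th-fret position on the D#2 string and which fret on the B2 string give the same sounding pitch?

D#2 at fret 9 is D#2 + 9 semitones = C3.
The open B2 string is 8 semitones above the open D#2, so the same pitch on the B2 string lies at fret 9 − 8 = 1.

1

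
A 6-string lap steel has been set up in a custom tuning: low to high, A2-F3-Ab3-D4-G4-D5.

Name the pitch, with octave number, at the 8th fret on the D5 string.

Bb5

The open D5 string plus 8 semitones: D–Eb–E–F–Gb–G–Ab–A–Bb.
No B→C boundary is crossed, so the octave stays at 5.
(Equivalently spelled A#5.)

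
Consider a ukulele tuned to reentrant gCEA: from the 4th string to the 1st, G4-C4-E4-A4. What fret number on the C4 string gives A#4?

10

A#4 is 10 semitones above the open C4 (C–C#–D–D#–…–G#–A–A#), so it sits at fret 10.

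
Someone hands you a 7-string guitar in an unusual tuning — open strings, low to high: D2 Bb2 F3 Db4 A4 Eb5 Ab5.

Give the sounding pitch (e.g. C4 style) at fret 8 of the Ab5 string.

The open Ab5 string plus 8 semitones: Ab–A–Bb–B–C–Db–D–Eb–E.
The walk passes from B into C once, so the octave number goes from 5 to 6.

E6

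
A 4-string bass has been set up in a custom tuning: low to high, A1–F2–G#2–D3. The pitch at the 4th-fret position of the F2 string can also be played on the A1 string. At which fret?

12

F2 at fret 4 is F2 + 4 semitones = A2.
The open A1 string is 8 semitones below the open F2, so the same pitch on the A1 string lies at fret 4 + 8 = 12.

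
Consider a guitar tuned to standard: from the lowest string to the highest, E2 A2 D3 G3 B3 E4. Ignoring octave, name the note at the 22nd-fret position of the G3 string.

G3 is MIDI 55. Adding 22 gives 77; 77 mod 12 = 5, i.e. F.

F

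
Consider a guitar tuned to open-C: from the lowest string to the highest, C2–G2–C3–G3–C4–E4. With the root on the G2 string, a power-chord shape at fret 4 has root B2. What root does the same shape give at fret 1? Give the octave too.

Moving from fret 4 to fret 1 shifts the root by -3 semitones.
B2 down 3 semitones is G#2.

G#2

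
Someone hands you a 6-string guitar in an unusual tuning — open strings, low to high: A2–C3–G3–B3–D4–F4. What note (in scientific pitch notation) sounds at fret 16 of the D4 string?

F#5

Each fret is one semitone, so D4 + 16 = F#5.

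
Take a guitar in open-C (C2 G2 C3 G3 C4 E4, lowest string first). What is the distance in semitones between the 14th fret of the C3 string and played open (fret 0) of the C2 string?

26 semitones

C3 at fret 14 → D4 (MIDI 62); C2 at fret 0 → C2 (MIDI 36).
62 − 36 = 26, so the two pitches are 26 semitones apart, with D4 the higher.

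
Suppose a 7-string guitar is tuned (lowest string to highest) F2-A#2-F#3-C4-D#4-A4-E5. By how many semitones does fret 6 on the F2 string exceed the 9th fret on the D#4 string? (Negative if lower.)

F2 at fret 6 → B2 (MIDI 47); D#4 at fret 9 → C5 (MIDI 72).
47 − 72 = -25, so the two pitches are 25 semitones apart.

-25 semitones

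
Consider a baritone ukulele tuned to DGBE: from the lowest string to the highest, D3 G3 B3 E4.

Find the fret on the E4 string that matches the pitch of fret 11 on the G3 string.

Fret 11 on G3 is MIDI 55 + 11 = 66 (F#4). On the E4 string (open MIDI 64), that pitch is 66 − 64 = fret 2.

2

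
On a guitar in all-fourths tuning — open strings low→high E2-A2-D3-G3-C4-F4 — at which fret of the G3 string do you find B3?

4

B3 is 4 semitones above the open G3 (G–G#–A–A#–B), so it sits at fret 4.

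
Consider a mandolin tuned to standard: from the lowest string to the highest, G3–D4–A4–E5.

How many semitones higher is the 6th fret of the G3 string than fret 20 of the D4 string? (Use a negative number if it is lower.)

-21 semitones

G3 at fret 6 → C#4 (MIDI 61); D4 at fret 20 → A#5 (MIDI 82).
61 − 82 = -21, so the two pitches are 21 semitones apart.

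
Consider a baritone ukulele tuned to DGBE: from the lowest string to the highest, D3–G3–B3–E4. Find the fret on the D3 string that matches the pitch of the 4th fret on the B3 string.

Fret 4 on B3 is MIDI 59 + 4 = 63 (D#4). On the D3 string (open MIDI 50), that pitch is 63 − 50 = fret 13.

13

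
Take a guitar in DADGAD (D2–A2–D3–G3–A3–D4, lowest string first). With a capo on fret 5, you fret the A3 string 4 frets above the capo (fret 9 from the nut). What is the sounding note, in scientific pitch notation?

F♯4

The capo raises the open A3 by 5 semitones to D4; fretting 4 more gives A3 + 5 + 4 = A3 + 9 semitones = F♯4.
(Also written G♭.)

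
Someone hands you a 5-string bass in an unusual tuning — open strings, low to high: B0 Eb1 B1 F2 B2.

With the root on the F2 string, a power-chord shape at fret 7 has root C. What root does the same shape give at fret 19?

Moving from fret 7 to fret 19 shifts the root by 12 semitones.
C up 12 semitones is C.

C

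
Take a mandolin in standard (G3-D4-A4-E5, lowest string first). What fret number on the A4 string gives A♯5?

A♯5 is 13 semitones above the open A4 (A–A#–B–C–…–G#–A–A#), so it sits at fret 13.

13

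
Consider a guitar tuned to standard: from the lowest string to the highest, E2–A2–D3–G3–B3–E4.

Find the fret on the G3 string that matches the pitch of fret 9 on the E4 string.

E4 at fret 9 is E4 + 9 semitones = C#5.
The open G3 string is 9 semitones below the open E4, so the same pitch on the G3 string lies at fret 9 + 9 = 18.

18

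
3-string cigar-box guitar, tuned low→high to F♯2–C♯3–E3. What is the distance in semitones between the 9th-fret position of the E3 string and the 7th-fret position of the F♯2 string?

12 semitones

E3 at fret 9 → C♯4 (MIDI 61); F♯2 at fret 7 → C♯3 (MIDI 49).
61 − 49 = 12, so the two pitches are 12 semitones apart, with C♯4 the higher.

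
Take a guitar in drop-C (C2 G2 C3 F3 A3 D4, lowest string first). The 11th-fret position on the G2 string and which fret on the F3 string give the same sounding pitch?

1

G2 at fret 11 is G2 + 11 semitones = F#3.
The open F3 string is 10 semitones above the open G2, so the same pitch on the F3 string lies at fret 11 − 10 = 1.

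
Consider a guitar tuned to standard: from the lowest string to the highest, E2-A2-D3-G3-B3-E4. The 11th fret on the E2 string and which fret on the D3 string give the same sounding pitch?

1

Fret 11 on E2 is MIDI 40 + 11 = 51 (D#3). On the D3 string (open MIDI 50), that pitch is 51 − 50 = fret 1.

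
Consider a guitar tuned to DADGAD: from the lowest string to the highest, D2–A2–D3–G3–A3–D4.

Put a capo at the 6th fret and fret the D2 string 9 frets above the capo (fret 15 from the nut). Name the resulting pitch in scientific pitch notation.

F3

The capo raises the open D2 by 6 semitones to G#2; fretting 9 more gives D2 + 6 + 9 = D2 + 15 semitones = F3.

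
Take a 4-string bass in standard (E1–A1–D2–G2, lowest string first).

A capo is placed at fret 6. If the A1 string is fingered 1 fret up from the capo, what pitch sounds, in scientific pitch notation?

The capo raises the open A1 by 6 semitones to D♯2; fretting 1 more gives A1 + 6 + 1 = A1 + 7 semitones = E2.

E2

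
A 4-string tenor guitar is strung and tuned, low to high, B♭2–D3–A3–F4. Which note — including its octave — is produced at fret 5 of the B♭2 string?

B♭2 is MIDI 46. Adding 5 gives 51, which is E♭3.

E♭3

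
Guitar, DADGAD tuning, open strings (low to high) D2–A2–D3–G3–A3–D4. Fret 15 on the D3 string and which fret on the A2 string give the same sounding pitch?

D3 at fret 15 is D3 + 15 semitones = F4.
The open A2 string is 5 semitones below the open D3, so the same pitch on the A2 string lies at fret 15 + 5 = 20.

20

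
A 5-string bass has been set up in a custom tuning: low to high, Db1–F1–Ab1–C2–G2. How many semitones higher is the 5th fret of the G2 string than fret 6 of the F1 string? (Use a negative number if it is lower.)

13 semitones

G2 at fret 5 → C3 (MIDI 48); F1 at fret 6 → B1 (MIDI 35).
48 − 35 = 13, so the two pitches are 13 semitones apart.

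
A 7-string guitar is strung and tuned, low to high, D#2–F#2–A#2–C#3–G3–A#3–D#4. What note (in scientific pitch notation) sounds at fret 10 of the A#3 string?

A#3 is MIDI 58. Adding 10 gives 68, which is G#4.

G#4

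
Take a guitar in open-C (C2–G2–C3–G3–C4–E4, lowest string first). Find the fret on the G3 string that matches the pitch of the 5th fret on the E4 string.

E4 at fret 5 is E4 + 5 semitones = A4.
The open G3 string is 9 semitones below the open E4, so the same pitch on the G3 string lies at fret 5 + 9 = 14.

14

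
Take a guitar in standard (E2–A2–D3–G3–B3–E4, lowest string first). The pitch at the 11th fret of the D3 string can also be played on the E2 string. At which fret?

21

Fret 11 on D3 is MIDI 50 + 11 = 61 (C#4). On the E2 string (open MIDI 40), that pitch is 61 − 40 = fret 21.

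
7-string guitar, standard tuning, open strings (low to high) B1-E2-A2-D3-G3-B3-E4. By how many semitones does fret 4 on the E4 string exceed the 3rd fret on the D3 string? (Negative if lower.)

15 semitones

E4 at fret 4 → G♯4 (MIDI 68); D3 at fret 3 → F3 (MIDI 53).
68 − 53 = 15, so the two pitches are 15 semitones apart.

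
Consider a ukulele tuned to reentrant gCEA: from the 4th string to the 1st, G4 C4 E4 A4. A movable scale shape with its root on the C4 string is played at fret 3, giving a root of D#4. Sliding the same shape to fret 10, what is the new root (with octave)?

Moving from fret 3 to fret 10 shifts the root by 7 semitones.
D#4 up 7 semitones is A#4.

A#4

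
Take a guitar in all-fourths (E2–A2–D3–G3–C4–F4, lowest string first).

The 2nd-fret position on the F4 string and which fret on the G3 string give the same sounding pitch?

F4 at fret 2 is F4 + 2 semitones = G4.
The open G3 string is 10 semitones below the open F4, so the same pitch on the G3 string lies at fret 2 + 10 = 12.

12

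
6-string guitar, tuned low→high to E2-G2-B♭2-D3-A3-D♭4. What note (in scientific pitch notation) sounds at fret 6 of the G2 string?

D♭3

The open G2 string plus 6 semitones: G–Ab–A–Bb–B–C–Db.
The walk passes from B into C once, so the octave number goes from 2 to 3.
(Equivalently spelled C♯3.)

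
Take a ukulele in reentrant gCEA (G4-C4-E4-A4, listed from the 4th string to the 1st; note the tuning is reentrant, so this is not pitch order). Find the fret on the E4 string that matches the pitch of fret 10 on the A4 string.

Fret 10 on A4 is MIDI 69 + 10 = 79 (G5). On the E4 string (open MIDI 64), that pitch is 79 − 64 = fret 15.

15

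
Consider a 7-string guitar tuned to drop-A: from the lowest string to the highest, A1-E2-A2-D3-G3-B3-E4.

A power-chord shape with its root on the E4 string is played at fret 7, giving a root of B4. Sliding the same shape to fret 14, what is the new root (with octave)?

F#5

Moving from fret 7 to fret 14 shifts the root by 7 semitones.
B4 up 7 semitones is F#5.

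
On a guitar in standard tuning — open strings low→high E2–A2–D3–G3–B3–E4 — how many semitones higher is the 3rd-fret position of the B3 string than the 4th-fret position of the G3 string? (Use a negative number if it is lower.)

3 semitones

B3 at fret 3 → D4 (MIDI 62); G3 at fret 4 → B3 (MIDI 59).
62 − 59 = 3, so the two pitches are 3 semitones apart.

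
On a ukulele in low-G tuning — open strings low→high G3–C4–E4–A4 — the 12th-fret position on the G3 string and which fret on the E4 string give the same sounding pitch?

3

G3 at fret 12 is G3 + 12 semitones = G4.
The open E4 string is 9 semitones above the open G3, so the same pitch on the E4 string lies at fret 12 − 9 = 3.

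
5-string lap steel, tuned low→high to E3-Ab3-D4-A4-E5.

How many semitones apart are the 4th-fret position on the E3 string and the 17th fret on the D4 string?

E3 at fret 4 → Ab3 (MIDI 56); D4 at fret 17 → G5 (MIDI 79).
56 − 79 = -23, so the two pitches are 23 semitones apart, with G5 the higher.

23 semitones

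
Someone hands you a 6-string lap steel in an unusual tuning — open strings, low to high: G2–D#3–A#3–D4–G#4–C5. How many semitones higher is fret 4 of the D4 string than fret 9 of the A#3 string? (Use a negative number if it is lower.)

-1 semitone

D4 at fret 4 → F#4 (MIDI 66); A#3 at fret 9 → G4 (MIDI 67).
66 − 67 = -1, so the two pitches are 1 semitone apart.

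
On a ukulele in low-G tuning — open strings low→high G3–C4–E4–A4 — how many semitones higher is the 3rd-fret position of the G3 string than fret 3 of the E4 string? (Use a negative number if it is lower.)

G3 at fret 3 → A♯3 (MIDI 58); E4 at fret 3 → G4 (MIDI 67).
58 − 67 = -9, so the two pitches are 9 semitones apart.

-9 semitones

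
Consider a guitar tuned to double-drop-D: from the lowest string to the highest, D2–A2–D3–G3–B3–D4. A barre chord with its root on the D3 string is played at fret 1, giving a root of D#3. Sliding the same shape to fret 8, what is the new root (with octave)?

A#3

Moving from fret 1 to fret 8 shifts the root by 7 semitones.
D#3 up 7 semitones is A#3.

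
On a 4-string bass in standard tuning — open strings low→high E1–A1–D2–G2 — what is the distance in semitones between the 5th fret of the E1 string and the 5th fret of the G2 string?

E1 at fret 5 → A1 (MIDI 33); G2 at fret 5 → C3 (MIDI 48).
33 − 48 = -15, so the two pitches are 15 semitones apart, with C3 the higher.

15 semitones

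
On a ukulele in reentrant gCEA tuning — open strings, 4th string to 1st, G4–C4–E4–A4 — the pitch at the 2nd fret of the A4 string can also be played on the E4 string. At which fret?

A4 at fret 2 is A4 + 2 semitones = B4.
The open E4 string is 5 semitones below the open A4, so the same pitch on the E4 string lies at fret 2 + 5 = 7.

7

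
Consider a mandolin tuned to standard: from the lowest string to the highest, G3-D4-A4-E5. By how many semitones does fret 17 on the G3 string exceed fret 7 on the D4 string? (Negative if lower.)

3 semitones

G3 at fret 17 → C5 (MIDI 72); D4 at fret 7 → A4 (MIDI 69).
72 − 69 = 3, so the two pitches are 3 semitones apart.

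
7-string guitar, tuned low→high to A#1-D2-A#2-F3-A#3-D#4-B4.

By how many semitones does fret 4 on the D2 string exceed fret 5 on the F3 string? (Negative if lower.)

D2 at fret 4 → F#2 (MIDI 42); F3 at fret 5 → A#3 (MIDI 58).
42 − 58 = -16, so the two pitches are 16 semitones apart.

-16 semitones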